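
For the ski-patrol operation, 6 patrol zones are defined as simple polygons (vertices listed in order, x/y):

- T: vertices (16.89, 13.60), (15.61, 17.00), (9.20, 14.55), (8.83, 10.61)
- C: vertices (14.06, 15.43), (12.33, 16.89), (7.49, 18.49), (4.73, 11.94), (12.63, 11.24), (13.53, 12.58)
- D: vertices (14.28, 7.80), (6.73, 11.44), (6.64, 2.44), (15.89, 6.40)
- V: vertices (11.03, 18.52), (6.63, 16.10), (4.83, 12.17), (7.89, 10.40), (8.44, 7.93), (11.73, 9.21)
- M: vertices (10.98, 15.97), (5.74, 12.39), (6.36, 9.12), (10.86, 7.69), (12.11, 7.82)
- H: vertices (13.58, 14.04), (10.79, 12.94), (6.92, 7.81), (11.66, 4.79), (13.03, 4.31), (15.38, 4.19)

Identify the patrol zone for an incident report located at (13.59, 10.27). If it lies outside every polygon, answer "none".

H

Cast a ray rightward from (13.59, 10.27). For each polygon, the edges (by vertex number in listed order) whose endpoints lie on opposite sides of y = 10.27, where each meets that height, and whether that is right or left of the point:
T: no edge straddles that height → 0 crossings.
C: no edge straddles that height → 0 crossings.
D: 1–2 at x≈9.157 (left), 2–3 at x≈6.718 (left) → 0 crossings.
V: 4–5 at x≈7.919 (left), 6–1 at x≈11.650 (left) → 0 crossings.
M: 2–3 at x≈6.142 (left), 5–1 at x≈11.770 (left) → 0 crossings.
H: 2–3 at x≈8.776 (left), 6–1 at x≈14.269 (right) → 1 crossing.
Only H has an odd count, so the point is inside H.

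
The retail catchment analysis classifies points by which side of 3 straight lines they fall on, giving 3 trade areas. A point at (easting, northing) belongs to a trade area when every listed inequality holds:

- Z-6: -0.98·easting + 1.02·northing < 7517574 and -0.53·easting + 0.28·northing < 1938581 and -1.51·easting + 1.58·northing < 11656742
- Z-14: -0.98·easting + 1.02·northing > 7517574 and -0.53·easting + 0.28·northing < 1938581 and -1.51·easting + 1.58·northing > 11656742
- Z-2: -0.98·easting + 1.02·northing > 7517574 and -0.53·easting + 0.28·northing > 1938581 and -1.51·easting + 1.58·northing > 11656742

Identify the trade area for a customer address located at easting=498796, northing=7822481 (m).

-0.98·498796 + 1.02·7822481 = 7490110.540, which is < 7517574
-0.53·498796 + 0.28·7822481 = 1925932.800, which is < 1938581
-1.51·498796 + 1.58·7822481 = 11606338.020, which is < 11656742
This sign pattern matches Z-6.

Z-6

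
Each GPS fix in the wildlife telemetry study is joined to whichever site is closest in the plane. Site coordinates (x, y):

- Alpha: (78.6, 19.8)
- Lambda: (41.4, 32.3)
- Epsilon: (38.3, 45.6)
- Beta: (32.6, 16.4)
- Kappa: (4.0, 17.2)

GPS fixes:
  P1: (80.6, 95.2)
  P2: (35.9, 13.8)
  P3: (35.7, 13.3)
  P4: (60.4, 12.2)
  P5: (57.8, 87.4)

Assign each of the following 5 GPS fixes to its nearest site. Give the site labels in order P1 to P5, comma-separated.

Epsilon, Beta, Beta, Alpha, Epsilon

P1 → Epsilon (d²=4249.45)
P2 → Beta (d²=17.65)
P3 → Beta (d²=19.22)
P4 → Alpha (d²=389.00)
P5 → Epsilon (d²=2127.49)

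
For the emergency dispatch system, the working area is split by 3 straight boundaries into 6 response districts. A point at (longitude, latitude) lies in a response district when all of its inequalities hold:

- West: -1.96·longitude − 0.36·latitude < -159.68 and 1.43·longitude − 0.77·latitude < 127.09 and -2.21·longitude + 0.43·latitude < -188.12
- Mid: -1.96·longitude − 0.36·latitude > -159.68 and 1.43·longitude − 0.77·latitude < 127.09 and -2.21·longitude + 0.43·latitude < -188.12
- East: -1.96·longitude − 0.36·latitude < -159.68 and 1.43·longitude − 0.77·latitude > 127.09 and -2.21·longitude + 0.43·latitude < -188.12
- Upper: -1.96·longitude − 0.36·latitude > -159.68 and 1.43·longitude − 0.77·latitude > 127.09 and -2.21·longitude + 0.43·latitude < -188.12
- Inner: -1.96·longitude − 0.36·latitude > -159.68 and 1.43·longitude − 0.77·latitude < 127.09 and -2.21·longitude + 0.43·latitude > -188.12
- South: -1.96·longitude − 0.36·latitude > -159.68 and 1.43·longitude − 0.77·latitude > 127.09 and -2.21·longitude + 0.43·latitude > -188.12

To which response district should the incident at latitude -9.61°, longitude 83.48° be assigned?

West

-1.96·83.48 − 0.36·-9.61 = -160.161, which is < -159.68
1.43·83.48 − 0.77·-9.61 = 126.776, which is < 127.09
-2.21·83.48 + 0.43·-9.61 = -188.623, which is < -188.12
This sign pattern matches West.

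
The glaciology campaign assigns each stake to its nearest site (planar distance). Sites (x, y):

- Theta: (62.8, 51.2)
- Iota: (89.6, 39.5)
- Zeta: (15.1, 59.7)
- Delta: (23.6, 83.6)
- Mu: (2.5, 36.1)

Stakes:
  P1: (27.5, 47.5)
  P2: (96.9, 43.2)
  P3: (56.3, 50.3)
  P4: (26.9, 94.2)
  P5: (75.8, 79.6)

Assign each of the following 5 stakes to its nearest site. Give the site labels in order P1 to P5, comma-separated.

Zeta, Iota, Theta, Delta, Theta

P1 → Zeta (d²=302.60)
P2 → Iota (d²=66.98)
P3 → Theta (d²=43.06)
P4 → Delta (d²=123.25)
P5 → Theta (d²=975.56)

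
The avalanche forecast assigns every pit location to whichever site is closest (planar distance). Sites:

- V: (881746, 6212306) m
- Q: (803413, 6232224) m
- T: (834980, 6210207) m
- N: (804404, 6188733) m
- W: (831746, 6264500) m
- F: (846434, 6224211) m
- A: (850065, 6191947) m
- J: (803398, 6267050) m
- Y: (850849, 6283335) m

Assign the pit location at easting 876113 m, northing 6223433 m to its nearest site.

Squared distances to each site:
V: 155540818.000; Q: 5362571681.000; T: 1866850765.000; N: 6346270681.000; W: 3654929178.000; F: 881448325.000; A: 1669866500.000; J: 7189913914.000; Y: 4226519300.000.
Minimum at V.

V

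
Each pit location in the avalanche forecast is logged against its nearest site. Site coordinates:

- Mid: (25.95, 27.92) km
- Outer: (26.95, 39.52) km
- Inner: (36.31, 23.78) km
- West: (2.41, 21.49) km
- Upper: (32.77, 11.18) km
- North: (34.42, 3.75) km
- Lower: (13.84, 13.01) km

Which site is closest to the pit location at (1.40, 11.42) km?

West

Squared distances to each site:
Mid: 874.952; Outer: 1442.413; Inner: 1371.478; West: 102.425; Upper: 984.135; North: 1149.149; Lower: 157.282.
Minimum at West.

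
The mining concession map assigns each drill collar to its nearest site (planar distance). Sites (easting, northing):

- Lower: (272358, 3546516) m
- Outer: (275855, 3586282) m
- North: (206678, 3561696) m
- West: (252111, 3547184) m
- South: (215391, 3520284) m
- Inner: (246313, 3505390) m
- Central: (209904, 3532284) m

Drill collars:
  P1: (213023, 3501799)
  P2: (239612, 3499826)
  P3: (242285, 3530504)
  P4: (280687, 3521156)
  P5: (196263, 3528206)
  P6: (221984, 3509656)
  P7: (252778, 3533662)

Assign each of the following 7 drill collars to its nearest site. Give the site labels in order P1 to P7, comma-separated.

South, Inner, West, Lower, Central, South, West

P1 → South (d²=347302649.00)
P2 → Inner (d²=75861497.00)
P3 → West (d²=374772676.00)
P4 → Lower (d²=712501841.00)
P5 → Central (d²=202706965.00)
P6 → South (d²=156422033.00)
P7 → West (d²=183289373.00)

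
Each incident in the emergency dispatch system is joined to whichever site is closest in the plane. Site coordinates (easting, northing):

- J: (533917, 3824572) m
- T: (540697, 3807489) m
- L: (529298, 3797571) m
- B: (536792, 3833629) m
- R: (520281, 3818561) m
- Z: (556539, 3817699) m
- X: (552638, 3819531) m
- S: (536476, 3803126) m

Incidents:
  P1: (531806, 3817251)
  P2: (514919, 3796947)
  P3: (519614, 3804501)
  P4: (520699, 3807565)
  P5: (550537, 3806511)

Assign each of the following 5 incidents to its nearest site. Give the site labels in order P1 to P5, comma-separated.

J, L, L, R, T

P1 → J (d²=58053362.00)
P2 → L (d²=207145017.00)
P3 → L (d²=141804756.00)
P4 → R (d²=121086740.00)
P5 → T (d²=97782084.00)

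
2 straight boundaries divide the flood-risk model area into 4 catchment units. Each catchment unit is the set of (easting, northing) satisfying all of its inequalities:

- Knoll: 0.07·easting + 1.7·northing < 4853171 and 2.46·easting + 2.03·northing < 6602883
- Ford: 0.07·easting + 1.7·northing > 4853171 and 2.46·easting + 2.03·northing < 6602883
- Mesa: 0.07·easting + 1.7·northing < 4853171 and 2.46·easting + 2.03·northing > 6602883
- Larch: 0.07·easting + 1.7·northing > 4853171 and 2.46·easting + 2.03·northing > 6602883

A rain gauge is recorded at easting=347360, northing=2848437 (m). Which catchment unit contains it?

Larch

0.07·347360 + 1.7·2848437 = 4866658.100, which is > 4853171
2.46·347360 + 2.03·2848437 = 6636832.710, which is > 6602883
This sign pattern matches Larch.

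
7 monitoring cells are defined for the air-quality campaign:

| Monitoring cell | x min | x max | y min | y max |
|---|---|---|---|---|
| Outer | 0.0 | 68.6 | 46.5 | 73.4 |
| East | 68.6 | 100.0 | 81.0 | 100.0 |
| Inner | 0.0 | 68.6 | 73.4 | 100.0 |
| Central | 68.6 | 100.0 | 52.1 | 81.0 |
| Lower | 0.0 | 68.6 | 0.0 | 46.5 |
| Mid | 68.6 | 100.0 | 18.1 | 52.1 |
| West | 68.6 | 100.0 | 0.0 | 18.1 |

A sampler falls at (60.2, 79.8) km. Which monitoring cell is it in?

The point has x = 60.2 and y = 79.8.
Only Inner satisfies 0.0 ≤ x ≤ 68.6 and 73.4 ≤ y ≤ 100.0.

Inner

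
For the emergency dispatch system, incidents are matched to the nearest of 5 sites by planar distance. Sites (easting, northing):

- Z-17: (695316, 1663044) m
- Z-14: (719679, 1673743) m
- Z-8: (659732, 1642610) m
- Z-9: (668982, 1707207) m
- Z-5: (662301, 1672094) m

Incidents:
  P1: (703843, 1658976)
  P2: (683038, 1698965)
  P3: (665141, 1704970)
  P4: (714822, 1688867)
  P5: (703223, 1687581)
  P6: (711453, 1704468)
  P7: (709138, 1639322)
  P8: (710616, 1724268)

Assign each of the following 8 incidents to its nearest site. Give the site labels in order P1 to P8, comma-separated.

P1 → Z-17 (d²=89258353.00)
P2 → Z-9 (d²=265501700.00)
P3 → Z-9 (d²=19757450.00)
P4 → Z-14 (d²=252325825.00)
P5 → Z-14 (d²=462290180.00)
P6 → Z-14 (d²=1011692701.00)
P7 → Z-17 (d²=753780968.00)
P8 → Z-9 (d²=2024467677.00)

Z-17, Z-9, Z-9, Z-14, Z-14, Z-14, Z-17, Z-9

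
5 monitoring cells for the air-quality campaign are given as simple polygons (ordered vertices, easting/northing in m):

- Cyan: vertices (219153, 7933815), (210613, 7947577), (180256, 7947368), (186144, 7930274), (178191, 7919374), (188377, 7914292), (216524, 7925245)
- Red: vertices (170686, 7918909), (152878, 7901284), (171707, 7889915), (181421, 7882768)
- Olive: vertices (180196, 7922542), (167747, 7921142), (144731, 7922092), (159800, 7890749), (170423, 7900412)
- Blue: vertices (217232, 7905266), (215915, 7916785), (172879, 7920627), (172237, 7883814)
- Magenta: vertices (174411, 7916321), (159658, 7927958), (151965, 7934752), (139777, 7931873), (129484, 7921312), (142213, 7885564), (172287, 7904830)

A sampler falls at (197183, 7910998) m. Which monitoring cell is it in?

Blue

Cast a ray rightward from (197183, 7910998). For each polygon, the edges (by vertex number in listed order) whose endpoints lie on opposite sides of northing = 7910998, where each meets that height, and whether that is right or left of the point:
Cyan: no edge straddles that height → 0 crossings.
Red: 1–2 at easting≈162692.9 (left), 4–1 at easting≈173035.8 (left) → 0 crossings.
Olive: 3–4 at easting≈150064.7 (left), 5–1 at easting≈175098.0 (left) → 0 crossings.
Blue: 1–2 at easting≈216576.6 (right), 3–4 at easting≈172711.1 (left) → 1 crossing.
Magenta: 5–6 at easting≈133156.6 (left), 7–1 at easting≈173427.1 (left) → 0 crossings.
Only Blue has an odd count, so the point is inside Blue.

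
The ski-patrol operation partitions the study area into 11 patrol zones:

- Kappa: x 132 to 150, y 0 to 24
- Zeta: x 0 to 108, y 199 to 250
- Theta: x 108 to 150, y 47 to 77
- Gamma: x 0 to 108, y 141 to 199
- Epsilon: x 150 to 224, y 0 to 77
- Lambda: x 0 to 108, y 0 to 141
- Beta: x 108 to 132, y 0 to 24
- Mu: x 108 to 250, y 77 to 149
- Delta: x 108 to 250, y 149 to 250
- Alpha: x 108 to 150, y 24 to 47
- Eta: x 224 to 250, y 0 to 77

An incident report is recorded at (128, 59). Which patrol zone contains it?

Theta

The point has x = 128 and y = 59.
Only Theta satisfies 108 ≤ x ≤ 150 and 47 ≤ y ≤ 77.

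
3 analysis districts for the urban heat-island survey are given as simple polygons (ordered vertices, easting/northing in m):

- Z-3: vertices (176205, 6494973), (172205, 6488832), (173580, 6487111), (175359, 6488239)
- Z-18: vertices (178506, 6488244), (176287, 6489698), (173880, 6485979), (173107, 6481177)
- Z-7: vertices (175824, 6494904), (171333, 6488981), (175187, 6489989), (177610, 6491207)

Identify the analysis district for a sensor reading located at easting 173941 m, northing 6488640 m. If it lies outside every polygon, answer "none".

Z-3

Cast a ray rightward from (173941, 6488640). For each polygon, the edges (by vertex number in listed order) whose endpoints lie on opposite sides of northing = 6488640, where each meets that height, and whether that is right or left of the point:
Z-3: 2–3 at easting≈172358.4 (left), 4–1 at easting≈175409.4 (right) → 1 crossing.
Z-18: 1–2 at easting≈177901.7 (right), 2–3 at easting≈175602.2 (right) → 2 crossings.
Z-7: no edge straddles that height → 0 crossings.
Only Z-3 has an odd count, so the point is inside Z-3.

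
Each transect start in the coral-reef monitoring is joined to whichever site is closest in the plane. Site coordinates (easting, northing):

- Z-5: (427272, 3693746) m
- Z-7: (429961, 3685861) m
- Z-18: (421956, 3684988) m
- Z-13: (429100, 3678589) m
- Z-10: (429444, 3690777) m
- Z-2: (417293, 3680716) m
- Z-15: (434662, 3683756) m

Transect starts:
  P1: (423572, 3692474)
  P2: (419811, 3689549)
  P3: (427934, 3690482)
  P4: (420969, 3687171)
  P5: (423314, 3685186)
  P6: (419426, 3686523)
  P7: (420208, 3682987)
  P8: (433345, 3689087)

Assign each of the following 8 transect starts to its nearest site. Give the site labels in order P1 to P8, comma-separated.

P1 → Z-5 (d²=15307984.00)
P2 → Z-18 (d²=25403746.00)
P3 → Z-10 (d²=2367125.00)
P4 → Z-18 (d²=5739658.00)
P5 → Z-18 (d²=1883368.00)
P6 → Z-18 (d²=8757125.00)
P7 → Z-18 (d²=7059505.00)
P8 → Z-10 (d²=18073901.00)

Z-5, Z-18, Z-10, Z-18, Z-18, Z-18, Z-18, Z-10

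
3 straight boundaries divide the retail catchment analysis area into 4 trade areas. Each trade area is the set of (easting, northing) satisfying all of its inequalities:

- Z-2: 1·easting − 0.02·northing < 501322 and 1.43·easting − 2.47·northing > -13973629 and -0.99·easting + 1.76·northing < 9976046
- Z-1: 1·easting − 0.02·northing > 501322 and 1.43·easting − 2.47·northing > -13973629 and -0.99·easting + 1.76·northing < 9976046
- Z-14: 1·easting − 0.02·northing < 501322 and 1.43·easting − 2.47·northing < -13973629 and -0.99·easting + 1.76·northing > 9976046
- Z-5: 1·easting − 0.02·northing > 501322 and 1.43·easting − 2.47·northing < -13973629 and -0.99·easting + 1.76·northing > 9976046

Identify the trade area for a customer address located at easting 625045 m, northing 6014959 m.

Z-1

1·625045 − 0.02·6014959 = 504745.820, which is > 501322
1.43·625045 − 2.47·6014959 = -13963134.380, which is > -13973629
-0.99·625045 + 1.76·6014959 = 9967533.290, which is < 9976046
This sign pattern matches Z-1.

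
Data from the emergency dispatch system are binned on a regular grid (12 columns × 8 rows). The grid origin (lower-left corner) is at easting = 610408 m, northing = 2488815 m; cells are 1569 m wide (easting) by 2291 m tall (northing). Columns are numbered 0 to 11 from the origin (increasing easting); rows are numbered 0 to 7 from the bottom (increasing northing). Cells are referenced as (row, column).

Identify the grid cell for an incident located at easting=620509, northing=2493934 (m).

Column index: ⌊(620509 − 610408) / 1569⌋ = ⌊6.438⌋ = 6
Row offset from origin: ⌊(2493934 − 2488815) / 2291⌋ = ⌊2.234⌋ = 2 → row 2

(2, 6)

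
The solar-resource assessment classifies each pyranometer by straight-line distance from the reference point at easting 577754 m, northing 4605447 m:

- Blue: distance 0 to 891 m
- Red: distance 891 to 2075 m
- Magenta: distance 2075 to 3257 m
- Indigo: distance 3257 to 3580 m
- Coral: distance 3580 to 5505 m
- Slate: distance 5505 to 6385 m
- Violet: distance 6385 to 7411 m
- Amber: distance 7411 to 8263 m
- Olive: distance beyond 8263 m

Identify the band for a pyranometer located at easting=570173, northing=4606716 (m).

Distance = √((570173−577754)² + (4606716−4605447)²) = √(57471561.000 + 1610361.000) = 7686.477 m.
7411 ≤ 7686.477 < 8263 → Amber.

Amber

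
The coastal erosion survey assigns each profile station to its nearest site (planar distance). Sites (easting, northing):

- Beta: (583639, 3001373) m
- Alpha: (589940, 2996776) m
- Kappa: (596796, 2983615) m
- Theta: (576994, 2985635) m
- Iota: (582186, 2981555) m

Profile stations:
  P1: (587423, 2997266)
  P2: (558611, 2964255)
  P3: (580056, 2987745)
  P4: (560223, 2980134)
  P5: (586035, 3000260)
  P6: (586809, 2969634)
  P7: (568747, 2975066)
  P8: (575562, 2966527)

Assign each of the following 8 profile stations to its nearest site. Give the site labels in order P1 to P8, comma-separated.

Alpha, Theta, Theta, Theta, Beta, Iota, Theta, Iota

P1 → Alpha (d²=6575389.00)
P2 → Theta (d²=795039089.00)
P3 → Theta (d²=13827944.00)
P4 → Theta (d²=311527442.00)
P5 → Beta (d²=6979585.00)
P6 → Iota (d²=163482370.00)
P7 → Theta (d²=179716770.00)
P8 → Iota (d²=269718160.00)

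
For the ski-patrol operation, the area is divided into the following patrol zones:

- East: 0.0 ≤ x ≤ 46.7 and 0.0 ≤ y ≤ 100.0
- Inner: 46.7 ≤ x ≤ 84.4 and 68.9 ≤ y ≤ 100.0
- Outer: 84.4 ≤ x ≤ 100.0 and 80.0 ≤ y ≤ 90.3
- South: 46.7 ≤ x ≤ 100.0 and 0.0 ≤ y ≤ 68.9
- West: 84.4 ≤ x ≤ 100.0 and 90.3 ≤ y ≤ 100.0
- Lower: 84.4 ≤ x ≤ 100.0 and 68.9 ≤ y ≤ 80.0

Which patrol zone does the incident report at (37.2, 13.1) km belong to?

The point has x = 37.2 and y = 13.1.
Only East satisfies 0.0 ≤ x ≤ 46.7 and 0.0 ≤ y ≤ 100.0.

East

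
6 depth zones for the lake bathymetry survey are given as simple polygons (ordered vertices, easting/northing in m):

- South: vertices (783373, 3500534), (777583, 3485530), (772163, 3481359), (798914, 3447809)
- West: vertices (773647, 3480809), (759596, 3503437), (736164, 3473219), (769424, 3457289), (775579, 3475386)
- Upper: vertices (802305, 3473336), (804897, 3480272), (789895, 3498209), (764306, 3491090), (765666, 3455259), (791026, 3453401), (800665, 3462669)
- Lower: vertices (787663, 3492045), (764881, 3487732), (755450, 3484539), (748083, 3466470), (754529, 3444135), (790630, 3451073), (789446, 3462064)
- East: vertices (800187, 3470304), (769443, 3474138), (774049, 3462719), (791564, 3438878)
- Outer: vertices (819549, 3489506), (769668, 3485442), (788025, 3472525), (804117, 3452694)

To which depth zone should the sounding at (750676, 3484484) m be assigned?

West

Cast a ray rightward from (750676, 3484484). For each polygon, the edges (by vertex number in listed order) whose endpoints lie on opposite sides of northing = 3484484, where each meets that height, and whether that is right or left of the point:
South: 2–3 at easting≈776223.8 (right), 4–1 at easting≈788103.8 (right) → 2 crossings.
West: 1–2 at easting≈771365.0 (right), 2–3 at easting≈744899.2 (left) → 1 crossing.
Upper: 2–3 at easting≈801374.2 (right), 4–5 at easting≈764556.7 (right) → 2 crossings.
Lower: 3–4 at easting≈755427.6 (right), 7–1 at easting≈788112.7 (right) → 2 crossings.
East: no edge straddles that height → 0 crossings.
Outer: 2–3 at easting≈771029.5 (right), 4–1 at easting≈817443.7 (right) → 2 crossings.
Only West has an odd count, so the point is inside West.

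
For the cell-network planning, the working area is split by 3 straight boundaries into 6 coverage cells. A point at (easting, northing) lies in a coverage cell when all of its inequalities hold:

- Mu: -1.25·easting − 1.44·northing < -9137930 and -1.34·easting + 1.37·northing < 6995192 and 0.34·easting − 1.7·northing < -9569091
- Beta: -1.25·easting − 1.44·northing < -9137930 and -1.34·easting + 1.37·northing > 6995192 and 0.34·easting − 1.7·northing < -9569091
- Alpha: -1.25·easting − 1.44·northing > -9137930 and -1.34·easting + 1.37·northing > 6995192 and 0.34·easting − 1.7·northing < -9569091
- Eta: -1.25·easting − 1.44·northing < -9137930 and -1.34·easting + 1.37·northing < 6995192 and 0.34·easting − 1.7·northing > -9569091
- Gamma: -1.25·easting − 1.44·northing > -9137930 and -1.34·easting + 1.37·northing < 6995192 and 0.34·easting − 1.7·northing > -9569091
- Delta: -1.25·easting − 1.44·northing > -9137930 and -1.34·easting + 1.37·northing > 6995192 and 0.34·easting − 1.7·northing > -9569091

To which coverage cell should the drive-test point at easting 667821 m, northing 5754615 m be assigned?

Gamma

-1.25·667821 − 1.44·5754615 = -9121421.850, which is > -9137930
-1.34·667821 + 1.37·5754615 = 6988942.410, which is < 6995192
0.34·667821 − 1.7·5754615 = -9555786.360, which is > -9569091
This sign pattern matches Gamma.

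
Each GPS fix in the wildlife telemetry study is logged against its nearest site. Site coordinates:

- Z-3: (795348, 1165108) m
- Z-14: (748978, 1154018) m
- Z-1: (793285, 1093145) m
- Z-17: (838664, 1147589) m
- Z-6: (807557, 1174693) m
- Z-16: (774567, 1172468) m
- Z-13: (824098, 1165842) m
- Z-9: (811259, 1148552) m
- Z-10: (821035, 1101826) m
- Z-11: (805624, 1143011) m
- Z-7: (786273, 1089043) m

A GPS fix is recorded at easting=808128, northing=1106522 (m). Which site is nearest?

Squared distances to each site:
Z-3: 3595647796.000; Z-14: 5754592516.000; Z-1: 399258778.000; Z-17: 2618945785.000; Z-6: 4647611282.000; Z-16: 5475215637.000; Z-13: 3773903300.000; Z-9: 1776324061.000; Z-10: 188643065.000; Z-11: 1337717137.000; Z-7: 783156466.000.
Minimum at Z-10.

Z-10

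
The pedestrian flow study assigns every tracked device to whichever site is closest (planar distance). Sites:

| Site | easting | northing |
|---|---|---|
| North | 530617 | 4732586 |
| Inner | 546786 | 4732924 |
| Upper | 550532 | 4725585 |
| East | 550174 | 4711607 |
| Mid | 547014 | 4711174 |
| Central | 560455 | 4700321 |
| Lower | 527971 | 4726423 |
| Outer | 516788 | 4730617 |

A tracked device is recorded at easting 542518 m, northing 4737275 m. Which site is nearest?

Inner

Squared distances to each site:
North: 163620522.000; Inner: 37147025.000; Upper: 200880296.000; East: 717460560.000; Mid: 701476217.000; Central: 1687334085.000; Lower: 329381113.000; Outer: 706361864.000.
Minimum at Inner.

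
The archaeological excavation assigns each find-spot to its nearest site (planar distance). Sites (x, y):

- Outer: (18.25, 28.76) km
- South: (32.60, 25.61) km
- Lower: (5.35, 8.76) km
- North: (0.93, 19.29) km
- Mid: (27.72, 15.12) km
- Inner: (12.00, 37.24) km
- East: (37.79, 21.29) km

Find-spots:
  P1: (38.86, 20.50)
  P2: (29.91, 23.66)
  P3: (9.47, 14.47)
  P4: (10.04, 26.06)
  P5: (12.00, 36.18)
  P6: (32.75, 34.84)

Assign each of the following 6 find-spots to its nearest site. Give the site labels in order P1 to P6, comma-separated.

East, South, Lower, Outer, Inner, South

P1 → East (d²=1.77)
P2 → South (d²=11.04)
P3 → Lower (d²=49.58)
P4 → Outer (d²=74.69)
P5 → Inner (d²=1.12)
P6 → South (d²=85.22)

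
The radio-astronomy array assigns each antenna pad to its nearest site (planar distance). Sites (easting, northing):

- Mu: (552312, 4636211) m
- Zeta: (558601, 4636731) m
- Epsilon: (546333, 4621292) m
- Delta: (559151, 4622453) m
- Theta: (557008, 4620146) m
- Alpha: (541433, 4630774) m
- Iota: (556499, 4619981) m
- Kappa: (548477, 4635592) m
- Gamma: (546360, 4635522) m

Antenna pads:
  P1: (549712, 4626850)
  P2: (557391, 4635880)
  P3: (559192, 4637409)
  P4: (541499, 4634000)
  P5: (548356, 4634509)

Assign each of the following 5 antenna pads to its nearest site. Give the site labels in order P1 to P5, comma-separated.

P1 → Epsilon (d²=42309005.00)
P2 → Zeta (d²=2188301.00)
P3 → Zeta (d²=808965.00)
P4 → Alpha (d²=10411432.00)
P5 → Kappa (d²=1187530.00)

Epsilon, Zeta, Zeta, Alpha, Kappa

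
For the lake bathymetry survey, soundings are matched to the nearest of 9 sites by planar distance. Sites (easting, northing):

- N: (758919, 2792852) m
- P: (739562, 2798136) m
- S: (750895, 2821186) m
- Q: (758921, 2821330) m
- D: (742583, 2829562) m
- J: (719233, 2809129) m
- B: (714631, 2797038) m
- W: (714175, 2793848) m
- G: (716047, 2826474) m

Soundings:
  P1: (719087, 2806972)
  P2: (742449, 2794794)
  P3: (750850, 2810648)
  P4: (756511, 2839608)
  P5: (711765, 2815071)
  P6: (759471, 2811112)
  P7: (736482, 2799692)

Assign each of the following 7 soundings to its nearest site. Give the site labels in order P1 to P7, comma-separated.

J, P, S, D, J, Q, P

P1 → J (d²=4673965.00)
P2 → P (d²=19503733.00)
P3 → S (d²=111051469.00)
P4 → D (d²=294911300.00)
P5 → J (d²=91078388.00)
P6 → Q (d²=104710024.00)
P7 → P (d²=11907536.00)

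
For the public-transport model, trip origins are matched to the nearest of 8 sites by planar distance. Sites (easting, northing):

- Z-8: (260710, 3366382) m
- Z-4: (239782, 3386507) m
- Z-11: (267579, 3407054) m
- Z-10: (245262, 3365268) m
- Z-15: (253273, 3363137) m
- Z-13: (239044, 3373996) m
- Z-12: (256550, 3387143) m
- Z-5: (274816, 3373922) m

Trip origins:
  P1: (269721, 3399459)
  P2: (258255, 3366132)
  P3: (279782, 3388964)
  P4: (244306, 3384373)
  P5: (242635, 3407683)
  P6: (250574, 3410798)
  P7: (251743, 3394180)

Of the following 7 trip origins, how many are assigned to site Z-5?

1

P1 → Z-11
P2 → Z-8
P3 → Z-5
P4 → Z-4
P5 → Z-4
P6 → Z-11
P7 → Z-12
1 of the 7 goes to Z-5.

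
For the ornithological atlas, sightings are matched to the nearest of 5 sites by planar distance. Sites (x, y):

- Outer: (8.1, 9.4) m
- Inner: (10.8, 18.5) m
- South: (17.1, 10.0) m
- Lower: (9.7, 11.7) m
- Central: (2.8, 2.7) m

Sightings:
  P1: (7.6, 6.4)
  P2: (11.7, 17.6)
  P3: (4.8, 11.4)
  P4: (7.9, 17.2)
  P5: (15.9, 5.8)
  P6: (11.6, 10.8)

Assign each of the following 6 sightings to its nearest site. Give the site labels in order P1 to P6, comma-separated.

P1 → Outer (d²=9.25)
P2 → Inner (d²=1.62)
P3 → Outer (d²=14.89)
P4 → Inner (d²=10.10)
P5 → South (d²=19.08)
P6 → Lower (d²=4.42)

Outer, Inner, Outer, Inner, South, Lower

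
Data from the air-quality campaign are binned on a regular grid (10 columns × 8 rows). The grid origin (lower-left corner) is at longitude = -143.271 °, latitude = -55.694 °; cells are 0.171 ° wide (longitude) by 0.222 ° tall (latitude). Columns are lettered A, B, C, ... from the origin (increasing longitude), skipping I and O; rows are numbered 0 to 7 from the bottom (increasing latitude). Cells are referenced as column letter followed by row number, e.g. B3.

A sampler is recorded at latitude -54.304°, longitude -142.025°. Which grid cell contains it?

Column index: ⌊(-142.025 − -143.271) / 0.171⌋ = ⌊7.287⌋ = 7 → column H
Row offset from origin: ⌊(-54.304 − -55.694) / 0.222⌋ = ⌊6.261⌋ = 6 → row 6

H6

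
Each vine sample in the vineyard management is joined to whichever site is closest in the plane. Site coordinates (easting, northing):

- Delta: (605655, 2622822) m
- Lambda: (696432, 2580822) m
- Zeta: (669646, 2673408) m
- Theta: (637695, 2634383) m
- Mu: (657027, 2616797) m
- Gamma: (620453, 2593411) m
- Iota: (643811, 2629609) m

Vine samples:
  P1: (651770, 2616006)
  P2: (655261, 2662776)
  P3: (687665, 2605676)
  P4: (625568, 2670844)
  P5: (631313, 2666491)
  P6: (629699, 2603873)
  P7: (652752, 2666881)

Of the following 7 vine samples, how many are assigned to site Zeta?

P1 → Mu
P2 → Zeta
P3 → Lambda
P4 → Theta
P5 → Theta
P6 → Gamma
P7 → Zeta
2 of the 7 go to Zeta.

2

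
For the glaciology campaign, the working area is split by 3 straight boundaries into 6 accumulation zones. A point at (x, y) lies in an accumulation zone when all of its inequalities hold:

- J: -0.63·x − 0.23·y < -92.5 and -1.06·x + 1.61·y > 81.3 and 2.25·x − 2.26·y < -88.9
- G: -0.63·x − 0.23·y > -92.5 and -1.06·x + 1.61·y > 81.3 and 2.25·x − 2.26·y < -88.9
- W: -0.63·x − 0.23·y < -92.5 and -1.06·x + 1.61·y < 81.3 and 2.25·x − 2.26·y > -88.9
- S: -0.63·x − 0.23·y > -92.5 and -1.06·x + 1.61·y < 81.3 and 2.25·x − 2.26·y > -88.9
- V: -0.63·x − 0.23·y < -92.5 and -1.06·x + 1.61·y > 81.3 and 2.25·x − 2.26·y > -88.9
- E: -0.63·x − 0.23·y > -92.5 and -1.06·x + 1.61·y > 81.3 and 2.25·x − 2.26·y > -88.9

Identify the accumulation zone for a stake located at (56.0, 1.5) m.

S

-0.63·56.0 − 0.23·1.5 = -35.625, which is > -92.5
-1.06·56.0 + 1.61·1.5 = -56.945, which is < 81.3
2.25·56.0 − 2.26·1.5 = 122.610, which is > -88.9
This sign pattern matches S.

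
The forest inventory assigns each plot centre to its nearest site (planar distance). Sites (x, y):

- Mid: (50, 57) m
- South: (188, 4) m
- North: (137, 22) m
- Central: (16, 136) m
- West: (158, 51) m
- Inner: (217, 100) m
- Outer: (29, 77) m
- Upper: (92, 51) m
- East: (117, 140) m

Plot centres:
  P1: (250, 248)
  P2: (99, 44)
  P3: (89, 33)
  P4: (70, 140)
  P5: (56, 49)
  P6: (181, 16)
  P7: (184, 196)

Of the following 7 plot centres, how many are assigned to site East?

P1 → Inner
P2 → Upper
P3 → Upper
P4 → East
P5 → Mid
P6 → South
P7 → East
2 of the 7 go to East.

2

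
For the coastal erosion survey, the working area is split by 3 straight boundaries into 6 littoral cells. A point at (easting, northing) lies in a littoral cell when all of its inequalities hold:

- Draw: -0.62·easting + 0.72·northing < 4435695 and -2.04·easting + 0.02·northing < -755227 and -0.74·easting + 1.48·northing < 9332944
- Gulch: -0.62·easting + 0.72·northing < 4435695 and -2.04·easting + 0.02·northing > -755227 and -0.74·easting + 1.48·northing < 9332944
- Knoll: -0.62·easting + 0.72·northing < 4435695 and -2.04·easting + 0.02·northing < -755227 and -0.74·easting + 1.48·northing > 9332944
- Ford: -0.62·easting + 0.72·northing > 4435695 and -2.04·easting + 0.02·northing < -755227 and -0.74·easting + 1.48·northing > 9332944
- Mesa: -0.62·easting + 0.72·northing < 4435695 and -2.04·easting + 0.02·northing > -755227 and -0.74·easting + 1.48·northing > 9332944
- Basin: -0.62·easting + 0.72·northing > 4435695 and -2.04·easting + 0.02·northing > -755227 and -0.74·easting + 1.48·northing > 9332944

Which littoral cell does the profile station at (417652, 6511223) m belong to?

-0.62·417652 + 0.72·6511223 = 4429136.320, which is < 4435695
-2.04·417652 + 0.02·6511223 = -721785.620, which is > -755227
-0.74·417652 + 1.48·6511223 = 9327547.560, which is < 9332944
This sign pattern matches Gulch.

Gulch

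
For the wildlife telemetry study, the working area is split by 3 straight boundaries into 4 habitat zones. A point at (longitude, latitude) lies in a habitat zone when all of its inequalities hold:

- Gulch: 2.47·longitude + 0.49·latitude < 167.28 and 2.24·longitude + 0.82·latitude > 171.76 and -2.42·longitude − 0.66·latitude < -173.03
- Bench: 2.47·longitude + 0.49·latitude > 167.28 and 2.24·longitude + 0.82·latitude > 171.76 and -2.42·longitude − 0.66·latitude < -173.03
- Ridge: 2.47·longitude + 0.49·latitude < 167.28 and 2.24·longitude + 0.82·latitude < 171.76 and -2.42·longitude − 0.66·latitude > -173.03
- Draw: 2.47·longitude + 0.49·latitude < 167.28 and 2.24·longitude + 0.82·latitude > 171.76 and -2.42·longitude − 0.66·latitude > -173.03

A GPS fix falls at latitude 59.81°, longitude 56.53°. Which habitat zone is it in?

Bench

2.47·56.53 + 0.49·59.81 = 168.936, which is > 167.28
2.24·56.53 + 0.82·59.81 = 175.671, which is > 171.76
-2.42·56.53 − 0.66·59.81 = -176.277, which is < -173.03
This sign pattern matches Bench.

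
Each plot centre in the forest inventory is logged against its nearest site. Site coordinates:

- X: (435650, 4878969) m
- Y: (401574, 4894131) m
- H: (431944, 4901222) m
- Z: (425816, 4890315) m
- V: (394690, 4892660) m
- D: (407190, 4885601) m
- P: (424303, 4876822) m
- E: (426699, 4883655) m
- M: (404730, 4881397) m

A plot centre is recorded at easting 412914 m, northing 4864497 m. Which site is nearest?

P

Squared distances to each site:
X: 726364480.000; Y: 1006769556.000; H: 1710866525.000; Z: 833030728.000; V: 1125268745.000; D: 478142992.000; P: 281614946.000; E: 557055189.000; M: 352587856.000.
Minimum at P.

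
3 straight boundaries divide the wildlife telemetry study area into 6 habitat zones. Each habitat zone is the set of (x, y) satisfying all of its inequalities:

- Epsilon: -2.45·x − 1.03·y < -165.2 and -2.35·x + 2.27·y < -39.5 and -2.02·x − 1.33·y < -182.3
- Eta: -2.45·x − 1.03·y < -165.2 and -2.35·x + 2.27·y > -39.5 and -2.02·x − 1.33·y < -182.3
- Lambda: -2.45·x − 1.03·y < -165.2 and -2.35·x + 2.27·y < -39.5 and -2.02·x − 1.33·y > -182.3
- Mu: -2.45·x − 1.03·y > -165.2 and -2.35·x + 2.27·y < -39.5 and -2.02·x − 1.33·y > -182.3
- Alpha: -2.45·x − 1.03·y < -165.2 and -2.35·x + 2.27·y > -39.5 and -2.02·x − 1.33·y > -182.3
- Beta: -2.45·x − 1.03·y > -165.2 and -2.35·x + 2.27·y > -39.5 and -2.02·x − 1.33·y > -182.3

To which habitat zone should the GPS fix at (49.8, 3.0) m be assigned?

-2.45·49.8 − 1.03·3.0 = -125.100, which is > -165.2
-2.35·49.8 + 2.27·3.0 = -110.220, which is < -39.5
-2.02·49.8 − 1.33·3.0 = -104.586, which is > -182.3
This sign pattern matches Mu.

Mu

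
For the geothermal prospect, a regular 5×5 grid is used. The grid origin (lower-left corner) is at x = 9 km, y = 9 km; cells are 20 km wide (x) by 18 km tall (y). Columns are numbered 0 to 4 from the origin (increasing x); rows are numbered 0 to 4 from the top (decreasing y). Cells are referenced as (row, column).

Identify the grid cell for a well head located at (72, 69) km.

Column index: ⌊(72 − 9) / 20⌋ = ⌊3.150⌋ = 3
Row offset from origin: ⌊(69 − 9) / 18⌋ = ⌊3.333⌋ = 3 → row 1 (counted from top)

(1, 3)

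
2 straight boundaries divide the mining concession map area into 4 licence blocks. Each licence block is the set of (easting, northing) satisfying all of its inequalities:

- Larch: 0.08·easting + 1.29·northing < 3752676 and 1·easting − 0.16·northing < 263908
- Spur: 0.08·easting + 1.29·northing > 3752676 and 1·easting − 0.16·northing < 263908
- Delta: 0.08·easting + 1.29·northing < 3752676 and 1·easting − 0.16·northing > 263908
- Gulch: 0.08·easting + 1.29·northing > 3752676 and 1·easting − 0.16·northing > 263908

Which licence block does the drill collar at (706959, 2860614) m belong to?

Larch

0.08·706959 + 1.29·2860614 = 3746748.780, which is < 3752676
1·706959 − 0.16·2860614 = 249260.760, which is < 263908
This sign pattern matches Larch.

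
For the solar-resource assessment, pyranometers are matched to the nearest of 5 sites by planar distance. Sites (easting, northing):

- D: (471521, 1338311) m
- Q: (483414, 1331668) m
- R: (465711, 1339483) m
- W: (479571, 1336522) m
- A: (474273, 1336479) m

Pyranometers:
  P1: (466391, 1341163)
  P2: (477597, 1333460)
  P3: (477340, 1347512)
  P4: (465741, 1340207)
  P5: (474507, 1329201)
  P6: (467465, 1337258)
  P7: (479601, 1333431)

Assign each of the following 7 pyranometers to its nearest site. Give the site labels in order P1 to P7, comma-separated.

P1 → R (d²=3284800.00)
P2 → W (d²=13272520.00)
P3 → D (d²=118519162.00)
P4 → R (d²=525076.00)
P5 → A (d²=53024040.00)
P6 → R (d²=8027141.00)
P7 → W (d²=9555181.00)

R, W, D, R, A, R, W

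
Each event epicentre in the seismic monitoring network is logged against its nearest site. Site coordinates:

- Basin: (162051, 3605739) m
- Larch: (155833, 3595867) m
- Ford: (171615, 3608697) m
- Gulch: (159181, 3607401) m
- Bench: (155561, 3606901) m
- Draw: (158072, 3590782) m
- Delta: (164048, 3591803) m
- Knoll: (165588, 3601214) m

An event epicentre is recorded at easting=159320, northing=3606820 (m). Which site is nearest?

Gulch

Squared distances to each site:
Basin: 8626922.000; Larch: 132127378.000; Ford: 154690154.000; Gulch: 356882.000; Bench: 14136642.000; Draw: 258774948.000; Delta: 247864273.000; Knoll: 70715060.000.
Minimum at Gulch.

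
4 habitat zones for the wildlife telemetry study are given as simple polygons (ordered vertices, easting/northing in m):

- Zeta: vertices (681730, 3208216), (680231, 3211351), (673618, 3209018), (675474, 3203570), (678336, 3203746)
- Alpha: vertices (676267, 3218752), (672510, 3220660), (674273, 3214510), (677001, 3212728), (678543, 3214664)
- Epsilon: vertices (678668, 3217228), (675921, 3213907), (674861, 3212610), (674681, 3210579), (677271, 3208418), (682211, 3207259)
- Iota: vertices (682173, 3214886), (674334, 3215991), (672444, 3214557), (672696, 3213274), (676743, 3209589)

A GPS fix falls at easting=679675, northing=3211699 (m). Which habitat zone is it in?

Epsilon

Cast a ray rightward from (679675, 3211699). For each polygon, the edges (by vertex number in listed order) whose endpoints lie on opposite sides of northing = 3211699, where each meets that height, and whether that is right or left of the point:
Zeta: no edge straddles that height → 0 crossings.
Alpha: no edge straddles that height → 0 crossings.
Epsilon: 3–4 at easting≈674780.3 (left), 6–1 at easting≈680633.0 (right) → 1 crossing.
Iota: 4–5 at easting≈674425.7 (left), 5–1 at easting≈678906.0 (left) → 0 crossings.
Only Epsilon has an odd count, so the point is inside Epsilon.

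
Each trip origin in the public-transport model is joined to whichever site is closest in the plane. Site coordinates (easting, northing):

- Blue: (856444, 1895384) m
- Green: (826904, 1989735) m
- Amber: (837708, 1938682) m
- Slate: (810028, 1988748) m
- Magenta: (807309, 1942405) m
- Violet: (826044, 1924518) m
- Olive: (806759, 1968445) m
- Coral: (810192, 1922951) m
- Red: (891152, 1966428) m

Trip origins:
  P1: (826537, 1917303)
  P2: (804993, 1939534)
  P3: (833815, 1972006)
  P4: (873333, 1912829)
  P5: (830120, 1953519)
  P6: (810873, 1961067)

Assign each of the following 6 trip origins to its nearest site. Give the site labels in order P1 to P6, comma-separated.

Violet, Magenta, Green, Blue, Amber, Olive

P1 → Violet (d²=52299274.00)
P2 → Magenta (d²=13606497.00)
P3 → Green (d²=362079362.00)
P4 → Blue (d²=589566346.00)
P5 → Amber (d²=277714313.00)
P6 → Olive (d²=71359880.00)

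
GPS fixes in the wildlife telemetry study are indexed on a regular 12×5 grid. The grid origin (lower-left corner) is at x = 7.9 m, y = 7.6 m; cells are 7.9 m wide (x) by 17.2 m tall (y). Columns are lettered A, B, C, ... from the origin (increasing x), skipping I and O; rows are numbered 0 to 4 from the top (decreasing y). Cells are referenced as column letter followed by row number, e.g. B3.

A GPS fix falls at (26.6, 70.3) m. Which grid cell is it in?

Column index: ⌊(26.6 − 7.9) / 7.9⌋ = ⌊2.367⌋ = 2 → column C
Row offset from origin: ⌊(70.3 − 7.6) / 17.2⌋ = ⌊3.645⌋ = 3 → row 1 (counted from top)

C1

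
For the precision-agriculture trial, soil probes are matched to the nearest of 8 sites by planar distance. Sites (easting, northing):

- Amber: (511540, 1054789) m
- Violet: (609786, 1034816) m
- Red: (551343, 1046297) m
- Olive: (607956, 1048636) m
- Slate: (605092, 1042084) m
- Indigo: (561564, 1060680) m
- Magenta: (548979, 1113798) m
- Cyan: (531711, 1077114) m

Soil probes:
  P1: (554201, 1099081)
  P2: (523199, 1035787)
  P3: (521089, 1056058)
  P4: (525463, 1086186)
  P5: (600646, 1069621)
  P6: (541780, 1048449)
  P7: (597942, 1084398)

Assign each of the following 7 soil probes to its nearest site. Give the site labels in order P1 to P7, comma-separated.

Magenta, Amber, Amber, Cyan, Olive, Red, Olive

P1 → Magenta (d²=243859373.00)
P2 → Amber (d²=497008285.00)
P3 → Amber (d²=92793762.00)
P4 → Cyan (d²=121338688.00)
P5 → Olive (d²=493806325.00)
P6 → Red (d²=96082073.00)
P7 → Olive (d²=1379200840.00)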